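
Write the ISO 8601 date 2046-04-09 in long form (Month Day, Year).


ISO 2046-04-09 parses as year=2046, month=04, day=09
Month 4 -> April

April 9, 2046


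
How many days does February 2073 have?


February 2073 (leap year: no)

28 days


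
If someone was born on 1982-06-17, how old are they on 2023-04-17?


Birth: 1982-06-17
Reference: 2023-04-17
Year difference: 2023 - 1982 = 41
Birthday not yet reached in 2023, subtract 1

40 years old


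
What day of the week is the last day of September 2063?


September 2063 has 30 days
Anchor: Jan 1, 2063. With p = 2063 - 1 = 2062: (p + p//4 - p//100 + p//400) mod 7 = (2062 + 515 - 20 + 5) mod 7 = 2562 mod 7 = 0 -> Monday (Mon=0 ... Sun=6)
Days before September (Jan-Aug): 243; September 1 index = (0 + 243) mod 7 = 5 -> Saturday
Last day offset: 30 - 1 = 29 days
Weekday index = (5 + 29) mod 7 = 6

Sunday, September 30


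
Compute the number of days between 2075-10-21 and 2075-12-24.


From 2075-10-21 to 2075-12-24
2075-10-21: days before October = 31 + 28 + 31 + 30 + 31 + 30 + 31 + 31 + 30 = 273 (2075 is not a leap year); day of year = 273 + 21 = 294
2075-12-24: days before December = 31 + 28 + 31 + 30 + 31 + 30 + 31 + 31 + 30 + 31 + 30 = 334 (2075 is not a leap year); day of year = 334 + 24 = 358
Same year: 358 - 294 = 64

64 days


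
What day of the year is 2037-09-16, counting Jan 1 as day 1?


Date: September 16, 2037
Days in months 1 through 8: 243
Plus 16 days in September

Day of year: 259


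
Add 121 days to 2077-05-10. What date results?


Start: 2077-05-10, add 121 days
May 2077 has 31 days: 31 - 10 = 21 days to May 31 -> 100 left
June 2077 has 30 days -> 70 left
July 2077 has 31 days -> 39 left
August 2077 has 31 days -> 8 left
September 2077: 8 <= 30 -> lands on September 8

Result: 2077-09-08


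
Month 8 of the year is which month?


Month 8 of 12

August


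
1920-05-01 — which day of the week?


Date: May 1, 1920
Anchor: Jan 1, 1920. With p = 1920 - 1 = 1919: (p + p//4 - p//100 + p//400) mod 7 = (1919 + 479 - 19 + 4) mod 7 = 2383 mod 7 = 3 -> Thursday (Mon=0 ... Sun=6)
Days before May (Jan-Apr): 121; offset = 121 + 1 - 1 = 121
Weekday index = (3 + 121) mod 7 = 5

Day of the week: Saturday


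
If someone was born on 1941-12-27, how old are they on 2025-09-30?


Birth: 1941-12-27
Reference: 2025-09-30
Year difference: 2025 - 1941 = 84
Birthday not yet reached in 2025, subtract 1

83 years old


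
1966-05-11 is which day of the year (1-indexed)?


Date: May 11, 1966
Days in months 1 through 4: 120
Plus 11 days in May

Day of year: 131


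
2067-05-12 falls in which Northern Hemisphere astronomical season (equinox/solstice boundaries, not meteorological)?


Date: May 12
Astronomical Spring (approx.; exact equinox/solstice day varies by year): March 20 to June 20
May 12 falls within the Spring window

Spring


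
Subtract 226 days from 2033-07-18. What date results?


Start: 2033-07-18, subtract 226 days
Back 18 days from July 18 reaches June 30, 2033 -> 208 left
June 2033 has 30 days -> back to May 31, 2033 -> 178 left
May 2033 has 31 days -> back to April 30, 2033 -> 147 left
April 2033 has 30 days -> back to March 31, 2033 -> 117 left
March 2033 has 31 days -> back to February 28, 2033 -> 86 left
February 2033 has 28 days -> back to January 31, 2033 -> 58 left
January 2033 has 31 days -> back to December 31, 2032 -> 27 left
December 2032: 31 - 27 = 4 -> lands on December 4

Result: 2032-12-04


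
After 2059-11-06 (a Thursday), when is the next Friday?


Current: Thursday
Target: Friday
Days ahead: 1

Next Friday: 2059-11-07


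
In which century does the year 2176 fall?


Century = (year - 1) // 100 + 1
= (2176 - 1) // 100 + 1
= 2175 // 100 + 1
= 21 + 1

22nd century


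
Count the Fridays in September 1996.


September 1996 has 30 days
Anchor: Jan 1, 1996. With p = 1996 - 1 = 1995: (p + p//4 - p//100 + p//400) mod 7 = (1995 + 498 - 19 + 4) mod 7 = 2478 mod 7 = 0 -> Monday (Mon=0 ... Sun=6)
Days before September (Jan-Aug): 244; September 1 index = (0 + 244) mod 7 = 6 -> Sunday
First Friday is September 6
Fridays: 6, 13, 20, 27

4 Fridays


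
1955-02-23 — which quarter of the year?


Month: February (month 2)
Q1: Jan-Mar, Q2: Apr-Jun, Q3: Jul-Sep, Q4: Oct-Dec

Q1


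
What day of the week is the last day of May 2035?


May 2035 has 31 days
Anchor: Jan 1, 2035. With p = 2035 - 1 = 2034: (p + p//4 - p//100 + p//400) mod 7 = (2034 + 508 - 20 + 5) mod 7 = 2527 mod 7 = 0 -> Monday (Mon=0 ... Sun=6)
Days before May (Jan-Apr): 120; May 1 index = (0 + 120) mod 7 = 1 -> Tuesday
Last day offset: 31 - 1 = 30 days
Weekday index = (1 + 30) mod 7 = 3

Thursday, May 31


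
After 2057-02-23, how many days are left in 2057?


Day of year: 54 of 365
Remaining = 365 - 54

311 days


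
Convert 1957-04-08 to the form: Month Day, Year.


ISO 1957-04-08 parses as year=1957, month=04, day=08
Month 4 -> April

April 8, 1957


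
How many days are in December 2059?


December 2059

31 days


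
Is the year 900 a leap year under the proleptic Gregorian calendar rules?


Gregorian leap year rule: divisible by 4, but not by 100, unless also by 400.
900 is divisible by 100 but not 400 -> not a leap year

No


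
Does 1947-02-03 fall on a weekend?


Anchor: Jan 1, 1947. With p = 1947 - 1 = 1946: (p + p//4 - p//100 + p//400) mod 7 = (1946 + 486 - 19 + 4) mod 7 = 2417 mod 7 = 2 -> Wednesday (Mon=0 ... Sun=6)
Day of year: 34; offset = 33
Weekday index = (2 + 33) mod 7 = 0 -> Monday
Weekend days: Saturday, Sunday

No


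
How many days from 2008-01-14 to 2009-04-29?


From 2008-01-14 to 2009-04-29
2008-01-14: day of year = 14
2009-04-29: days before April = 31 + 28 + 31 = 90 (2009 is not a leap year); day of year = 90 + 29 = 119
Rest of 2008: 366 - 14 = 352
Total = 352 + 119 = 471

471 days


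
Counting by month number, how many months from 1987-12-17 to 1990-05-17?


From December 1987 to May 1990
3 years * 12 = 36 months, minus 7 months = 29

29 months


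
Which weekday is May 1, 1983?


Target: May 1, 1983
Anchor: Jan 1, 1983. With p = 1983 - 1 = 1982: (p + p//4 - p//100 + p//400) mod 7 = (1982 + 495 - 19 + 4) mod 7 = 2462 mod 7 = 5 -> Saturday (Mon=0 ... Sun=6)
Days before May (Jan-Apr): 120 days
Weekday index = (5 + 120) mod 7 = 6

Sunday


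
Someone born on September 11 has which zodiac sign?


Date: September 11
Conventional tropical zodiac dates: Virgo from August 23 onward; Libra starts September 23
September 11 falls within the Virgo range

Virgo


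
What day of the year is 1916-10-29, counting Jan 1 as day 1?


Date: October 29, 1916
Days in months 1 through 9: 274
Plus 29 days in October

Day of year: 303


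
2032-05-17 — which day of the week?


Date: May 17, 2032
Anchor: Jan 1, 2032. With p = 2032 - 1 = 2031: (p + p//4 - p//100 + p//400) mod 7 = (2031 + 507 - 20 + 5) mod 7 = 2523 mod 7 = 3 -> Thursday (Mon=0 ... Sun=6)
Days before May (Jan-Apr): 121; offset = 121 + 17 - 1 = 137
Weekday index = (3 + 137) mod 7 = 0

Day of the week: Monday


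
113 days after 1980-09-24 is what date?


Start: 1980-09-24, add 113 days
September 1980 has 30 days: 30 - 24 = 6 days to September 30 -> 107 left
October 1980 has 31 days -> 76 left
November 1980 has 30 days -> 46 left
December 1980 has 31 days -> 15 left
January 1981: 15 <= 31 -> lands on January 15

Result: 1981-01-15


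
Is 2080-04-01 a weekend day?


Anchor: Jan 1, 2080. With p = 2080 - 1 = 2079: (p + p//4 - p//100 + p//400) mod 7 = (2079 + 519 - 20 + 5) mod 7 = 2583 mod 7 = 0 -> Monday (Mon=0 ... Sun=6)
Day of year: 92; offset = 91
Weekday index = (0 + 91) mod 7 = 0 -> Monday
Weekend days: Saturday, Sunday

No


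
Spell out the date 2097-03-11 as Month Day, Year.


ISO 2097-03-11 parses as year=2097, month=03, day=11
Month 3 -> March

March 11, 2097


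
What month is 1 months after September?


September is month 9
9 + 1 = 10

October


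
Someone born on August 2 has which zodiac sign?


Date: August 2
Conventional tropical zodiac dates: Leo from July 23 onward; Virgo starts August 23
August 2 falls within the Leo range

Leo


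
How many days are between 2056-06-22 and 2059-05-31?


From 2056-06-22 to 2059-05-31
2056-06-22: days before June = 31 + 29 + 31 + 30 + 31 = 152 (2056 is a leap year); day of year = 152 + 22 = 174
2059-05-31: days before May = 31 + 28 + 31 + 30 = 120 (2059 is not a leap year); day of year = 120 + 31 = 151
Rest of 2056: 366 - 174 = 192
Full years 2057 (365), 2058 (365): 730
Total = 192 + 730 + 151 = 1073

1073 days


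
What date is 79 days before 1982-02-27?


Start: 1982-02-27, subtract 79 days
Back 27 days from February 27 reaches January 31, 1982 -> 52 left
January 1982 has 31 days -> back to December 31, 1981 -> 21 left
December 1981: 31 - 21 = 10 -> lands on December 10

Result: 1981-12-10


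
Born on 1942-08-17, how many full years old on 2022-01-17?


Birth: 1942-08-17
Reference: 2022-01-17
Year difference: 2022 - 1942 = 80
Birthday not yet reached in 2022, subtract 1

79 years old


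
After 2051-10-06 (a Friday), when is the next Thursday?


Current: Friday
Target: Thursday
Days ahead: 6

Next Thursday: 2051-10-12


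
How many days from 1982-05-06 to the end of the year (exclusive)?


Day of year: 126 of 365
Remaining = 365 - 126

239 days


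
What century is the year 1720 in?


Century = (year - 1) // 100 + 1
= (1720 - 1) // 100 + 1
= 1719 // 100 + 1
= 17 + 1

18th century


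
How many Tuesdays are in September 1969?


September 1969 has 30 days
Anchor: Jan 1, 1969. With p = 1969 - 1 = 1968: (p + p//4 - p//100 + p//400) mod 7 = (1968 + 492 - 19 + 4) mod 7 = 2445 mod 7 = 2 -> Wednesday (Mon=0 ... Sun=6)
Days before September (Jan-Aug): 243; September 1 index = (2 + 243) mod 7 = 0 -> Monday
First Tuesday is September 2
Tuesdays: 2, 9, 16, 23, 30

5 Tuesdays


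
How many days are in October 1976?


October 1976

31 days


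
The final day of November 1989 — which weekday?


November 1989 has 30 days
Anchor: Jan 1, 1989. With p = 1989 - 1 = 1988: (p + p//4 - p//100 + p//400) mod 7 = (1988 + 497 - 19 + 4) mod 7 = 2470 mod 7 = 6 -> Sunday (Mon=0 ... Sun=6)
Days before November (Jan-Oct): 304; November 1 index = (6 + 304) mod 7 = 2 -> Wednesday
Last day offset: 30 - 1 = 29 days
Weekday index = (2 + 29) mod 7 = 3

Thursday, November 30


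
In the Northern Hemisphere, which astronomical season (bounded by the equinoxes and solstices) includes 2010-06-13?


Date: June 13
Astronomical Spring (approx.; exact equinox/solstice day varies by year): March 20 to June 20
June 13 falls within the Spring window

Spring


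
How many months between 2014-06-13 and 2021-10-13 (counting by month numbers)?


From June 2014 to October 2021
7 years * 12 = 84 months, plus 4 months = 88

88 months


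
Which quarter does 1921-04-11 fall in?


Month: April (month 4)
Q1: Jan-Mar, Q2: Apr-Jun, Q3: Jul-Sep, Q4: Oct-Dec

Q2


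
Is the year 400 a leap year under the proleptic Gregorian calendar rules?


Gregorian leap year rule: divisible by 4, but not by 100, unless also by 400.
400 is divisible by 400 -> leap year

Yes


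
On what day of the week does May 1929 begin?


Target: May 1, 1929
Anchor: Jan 1, 1929. With p = 1929 - 1 = 1928: (p + p//4 - p//100 + p//400) mod 7 = (1928 + 482 - 19 + 4) mod 7 = 2395 mod 7 = 1 -> Tuesday (Mon=0 ... Sun=6)
Days before May (Jan-Apr): 120 days
Weekday index = (1 + 120) mod 7 = 2

Wednesday


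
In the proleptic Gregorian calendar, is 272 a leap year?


Gregorian leap year rule: divisible by 4, but not by 100, unless also by 400.
272 is divisible by 4 but not 100 -> leap year

Yes


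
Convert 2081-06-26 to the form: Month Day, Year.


ISO 2081-06-26 parses as year=2081, month=06, day=26
Month 6 -> June

June 26, 2081


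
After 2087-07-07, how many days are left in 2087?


Day of year: 188 of 365
Remaining = 365 - 188

177 days


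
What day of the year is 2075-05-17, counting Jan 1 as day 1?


Date: May 17, 2075
Days in months 1 through 4: 120
Plus 17 days in May

Day of year: 137


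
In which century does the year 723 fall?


Century = (year - 1) // 100 + 1
= (723 - 1) // 100 + 1
= 722 // 100 + 1
= 7 + 1

8th century


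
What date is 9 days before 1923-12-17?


Start: 1923-12-17, subtract 9 days
17 - 9 = 8 stays within December 1923

Result: 1923-12-08


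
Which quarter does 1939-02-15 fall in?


Month: February (month 2)
Q1: Jan-Mar, Q2: Apr-Jun, Q3: Jul-Sep, Q4: Oct-Dec

Q1


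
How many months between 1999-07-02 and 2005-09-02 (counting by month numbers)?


From July 1999 to September 2005
6 years * 12 = 72 months, plus 2 months = 74

74 months


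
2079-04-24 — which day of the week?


Date: April 24, 2079
Anchor: Jan 1, 2079. With p = 2079 - 1 = 2078: (p + p//4 - p//100 + p//400) mod 7 = (2078 + 519 - 20 + 5) mod 7 = 2582 mod 7 = 6 -> Sunday (Mon=0 ... Sun=6)
Days before April (Jan-Mar): 90; offset = 90 + 24 - 1 = 113
Weekday index = (6 + 113) mod 7 = 0

Day of the week: Monday


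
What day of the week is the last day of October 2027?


October 2027 has 31 days
Anchor: Jan 1, 2027. With p = 2027 - 1 = 2026: (p + p//4 - p//100 + p//400) mod 7 = (2026 + 506 - 20 + 5) mod 7 = 2517 mod 7 = 4 -> Friday (Mon=0 ... Sun=6)
Days before October (Jan-Sep): 273; October 1 index = (4 + 273) mod 7 = 4 -> Friday
Last day offset: 31 - 1 = 30 days
Weekday index = (4 + 30) mod 7 = 6

Sunday, October 31


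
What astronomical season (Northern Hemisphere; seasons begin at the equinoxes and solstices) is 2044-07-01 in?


Date: July 1
Astronomical Summer (approx.; exact equinox/solstice day varies by year): June 21 to September 21
July 1 falls within the Summer window

Summer


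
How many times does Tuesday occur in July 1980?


July 1980 has 31 days
Anchor: Jan 1, 1980. With p = 1980 - 1 = 1979: (p + p//4 - p//100 + p//400) mod 7 = (1979 + 494 - 19 + 4) mod 7 = 2458 mod 7 = 1 -> Tuesday (Mon=0 ... Sun=6)
Days before July (Jan-Jun): 182; July 1 index = (1 + 182) mod 7 = 1 -> Tuesday
First Tuesday is July 1
Tuesdays: 1, 8, 15, 22, 29

5 Tuesdays


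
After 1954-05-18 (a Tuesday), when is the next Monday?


Current: Tuesday
Target: Monday
Days ahead: 6

Next Monday: 1954-05-24


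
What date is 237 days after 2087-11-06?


Start: 2087-11-06, add 237 days
November 2087 has 30 days: 30 - 6 = 24 days to November 30 -> 213 left
December 2087 has 31 days -> 182 left
January 2088 has 31 days -> 151 left
February 2088 has 29 days -> 122 left
March 2088 has 31 days -> 91 left
April 2088 has 30 days -> 61 left
May 2088 has 31 days -> 30 left
June 2088: 30 <= 30 -> lands on June 30

Result: 2088-06-30


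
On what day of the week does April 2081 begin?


Target: April 1, 2081
Anchor: Jan 1, 2081. With p = 2081 - 1 = 2080: (p + p//4 - p//100 + p//400) mod 7 = (2080 + 520 - 20 + 5) mod 7 = 2585 mod 7 = 2 -> Wednesday (Mon=0 ... Sun=6)
Days before April (Jan-Mar): 90 days
Weekday index = (2 + 90) mod 7 = 1

Tuesday


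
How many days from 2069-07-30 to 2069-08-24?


From 2069-07-30 to 2069-08-24
2069-07-30: days before July = 31 + 28 + 31 + 30 + 31 + 30 = 181 (2069 is not a leap year); day of year = 181 + 30 = 211
2069-08-24: days before August = 31 + 28 + 31 + 30 + 31 + 30 + 31 = 212 (2069 is not a leap year); day of year = 212 + 24 = 236
Same year: 236 - 211 = 25

25 days


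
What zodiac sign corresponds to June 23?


Date: June 23
Conventional tropical zodiac dates: Cancer from June 21 onward; Leo starts July 23
June 23 falls within the Cancer range

Cancer


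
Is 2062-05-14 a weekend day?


Anchor: Jan 1, 2062. With p = 2062 - 1 = 2061: (p + p//4 - p//100 + p//400) mod 7 = (2061 + 515 - 20 + 5) mod 7 = 2561 mod 7 = 6 -> Sunday (Mon=0 ... Sun=6)
Day of year: 134; offset = 133
Weekday index = (6 + 133) mod 7 = 6 -> Sunday
Weekend days: Saturday, Sunday

Yes


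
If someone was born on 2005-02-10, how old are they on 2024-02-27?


Birth: 2005-02-10
Reference: 2024-02-27
Year difference: 2024 - 2005 = 19

19 years old


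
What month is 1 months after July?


July is month 7
7 + 1 = 8

August


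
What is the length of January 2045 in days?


January 2045

31 days


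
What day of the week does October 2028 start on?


Target: October 1, 2028
Anchor: Jan 1, 2028. With p = 2028 - 1 = 2027: (p + p//4 - p//100 + p//400) mod 7 = (2027 + 506 - 20 + 5) mod 7 = 2518 mod 7 = 5 -> Saturday (Mon=0 ... Sun=6)
Days before October (Jan-Sep): 274 days
Weekday index = (5 + 274) mod 7 = 6

Sunday


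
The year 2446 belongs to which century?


Century = (year - 1) // 100 + 1
= (2446 - 1) // 100 + 1
= 2445 // 100 + 1
= 24 + 1

25th century


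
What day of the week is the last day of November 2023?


November 2023 has 30 days
Anchor: Jan 1, 2023. With p = 2023 - 1 = 2022: (p + p//4 - p//100 + p//400) mod 7 = (2022 + 505 - 20 + 5) mod 7 = 2512 mod 7 = 6 -> Sunday (Mon=0 ... Sun=6)
Days before November (Jan-Oct): 304; November 1 index = (6 + 304) mod 7 = 2 -> Wednesday
Last day offset: 30 - 1 = 29 days
Weekday index = (2 + 29) mod 7 = 3

Thursday, November 30


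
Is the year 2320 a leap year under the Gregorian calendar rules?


Gregorian leap year rule: divisible by 4, but not by 100, unless also by 400.
2320 is divisible by 4 but not 100 -> leap year

Yes


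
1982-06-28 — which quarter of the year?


Month: June (month 6)
Q1: Jan-Mar, Q2: Apr-Jun, Q3: Jul-Sep, Q4: Oct-Dec

Q2


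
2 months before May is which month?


May is month 5
5 - 2 = 3

March


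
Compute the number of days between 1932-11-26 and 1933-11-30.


From 1932-11-26 to 1933-11-30
1932-11-26: days before November = 31 + 29 + 31 + 30 + 31 + 30 + 31 + 31 + 30 + 31 = 305 (1932 is a leap year); day of year = 305 + 26 = 331
1933-11-30: days before November = 31 + 28 + 31 + 30 + 31 + 30 + 31 + 31 + 30 + 31 = 304 (1933 is not a leap year); day of year = 304 + 30 = 334
Rest of 1932: 366 - 331 = 35
Total = 35 + 334 = 369

369 days


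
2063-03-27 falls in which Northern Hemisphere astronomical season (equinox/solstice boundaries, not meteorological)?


Date: March 27
Astronomical Spring (approx.; exact equinox/solstice day varies by year): March 20 to June 20
March 27 falls within the Spring window

Spring


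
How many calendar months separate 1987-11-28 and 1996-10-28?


From November 1987 to October 1996
9 years * 12 = 108 months, minus 1 month = 107

107 months


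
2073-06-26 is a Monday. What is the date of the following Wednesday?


Current: Monday
Target: Wednesday
Days ahead: 2

Next Wednesday: 2073-06-28


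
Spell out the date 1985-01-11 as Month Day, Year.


ISO 1985-01-11 parses as year=1985, month=01, day=11
Month 1 -> January

January 11, 1985


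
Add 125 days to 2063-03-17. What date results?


Start: 2063-03-17, add 125 days
March 2063 has 31 days: 31 - 17 = 14 days to March 31 -> 111 left
April 2063 has 30 days -> 81 left
May 2063 has 31 days -> 50 left
June 2063 has 30 days -> 20 left
July 2063: 20 <= 31 -> lands on July 20

Result: 2063-07-20


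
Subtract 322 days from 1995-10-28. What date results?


Start: 1995-10-28, subtract 322 days
Back 28 days from October 28 reaches September 30, 1995 -> 294 left
September 1995 has 30 days -> back to August 31, 1995 -> 264 left
August 1995 has 31 days -> back to July 31, 1995 -> 233 left
July 1995 has 31 days -> back to June 30, 1995 -> 202 left
June 1995 has 30 days -> back to May 31, 1995 -> 172 left
May 1995 has 31 days -> back to April 30, 1995 -> 141 left
April 1995 has 30 days -> back to March 31, 1995 -> 111 left
March 1995 has 31 days -> back to February 28, 1995 -> 80 left
February 1995 has 28 days -> back to January 31, 1995 -> 52 left
January 1995 has 31 days -> back to December 31, 1994 -> 21 left
December 1994: 31 - 21 = 10 -> lands on December 10

Result: 1994-12-10


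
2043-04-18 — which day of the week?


Date: April 18, 2043
Anchor: Jan 1, 2043. With p = 2043 - 1 = 2042: (p + p//4 - p//100 + p//400) mod 7 = (2042 + 510 - 20 + 5) mod 7 = 2537 mod 7 = 3 -> Thursday (Mon=0 ... Sun=6)
Days before April (Jan-Mar): 90; offset = 90 + 18 - 1 = 107
Weekday index = (3 + 107) mod 7 = 5

Day of the week: Saturday


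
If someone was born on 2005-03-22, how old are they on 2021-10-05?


Birth: 2005-03-22
Reference: 2021-10-05
Year difference: 2021 - 2005 = 16

16 years old


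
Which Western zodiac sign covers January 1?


Date: January 1
Conventional tropical zodiac dates: Capricorn from December 22 onward; Aquarius starts January 20
January 1 falls within the Capricorn range

Capricorn


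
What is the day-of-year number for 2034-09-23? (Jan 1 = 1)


Date: September 23, 2034
Days in months 1 through 8: 243
Plus 23 days in September

Day of year: 266


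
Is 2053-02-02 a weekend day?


Anchor: Jan 1, 2053. With p = 2053 - 1 = 2052: (p + p//4 - p//100 + p//400) mod 7 = (2052 + 513 - 20 + 5) mod 7 = 2550 mod 7 = 2 -> Wednesday (Mon=0 ... Sun=6)
Day of year: 33; offset = 32
Weekday index = (2 + 32) mod 7 = 6 -> Sunday
Weekend days: Saturday, Sunday

Yes


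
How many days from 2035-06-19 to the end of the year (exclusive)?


Day of year: 170 of 365
Remaining = 365 - 170

195 days


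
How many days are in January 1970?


January 1970

31 days


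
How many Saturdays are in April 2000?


April 2000 has 30 days
Anchor: Jan 1, 2000. With p = 2000 - 1 = 1999: (p + p//4 - p//100 + p//400) mod 7 = (1999 + 499 - 19 + 4) mod 7 = 2483 mod 7 = 5 -> Saturday (Mon=0 ... Sun=6)
Days before April (Jan-Mar): 91; April 1 index = (5 + 91) mod 7 = 5 -> Saturday
First Saturday is April 1
Saturdays: 1, 8, 15, 22, 29

5 Saturdays


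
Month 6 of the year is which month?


Month 6 of 12

June


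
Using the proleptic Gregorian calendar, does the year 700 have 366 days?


Gregorian leap year rule: divisible by 4, but not by 100, unless also by 400.
700 is divisible by 100 but not 400 -> not a leap year

No


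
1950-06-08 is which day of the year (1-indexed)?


Date: June 8, 1950
Days in months 1 through 5: 151
Plus 8 days in June

Day of year: 159


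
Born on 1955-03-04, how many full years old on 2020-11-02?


Birth: 1955-03-04
Reference: 2020-11-02
Year difference: 2020 - 1955 = 65

65 years old


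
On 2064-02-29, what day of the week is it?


Date: February 29, 2064
Anchor: Jan 1, 2064. With p = 2064 - 1 = 2063: (p + p//4 - p//100 + p//400) mod 7 = (2063 + 515 - 20 + 5) mod 7 = 2563 mod 7 = 1 -> Tuesday (Mon=0 ... Sun=6)
Days before February (Jan): 31; offset = 31 + 29 - 1 = 59
Weekday index = (1 + 59) mod 7 = 4

Day of the week: Friday


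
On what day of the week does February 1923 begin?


Target: February 1, 1923
Anchor: Jan 1, 1923. With p = 1923 - 1 = 1922: (p + p//4 - p//100 + p//400) mod 7 = (1922 + 480 - 19 + 4) mod 7 = 2387 mod 7 = 0 -> Monday (Mon=0 ... Sun=6)
Days before February (Jan): 31 days
Weekday index = (0 + 31) mod 7 = 3

Thursday


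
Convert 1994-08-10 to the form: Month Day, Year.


ISO 1994-08-10 parses as year=1994, month=08, day=10
Month 8 -> August

August 10, 1994


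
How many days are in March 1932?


March 1932

31 days


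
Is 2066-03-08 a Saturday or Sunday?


Anchor: Jan 1, 2066. With p = 2066 - 1 = 2065: (p + p//4 - p//100 + p//400) mod 7 = (2065 + 516 - 20 + 5) mod 7 = 2566 mod 7 = 4 -> Friday (Mon=0 ... Sun=6)
Day of year: 67; offset = 66
Weekday index = (4 + 66) mod 7 = 0 -> Monday
Weekend days: Saturday, Sunday

No


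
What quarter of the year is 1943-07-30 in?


Month: July (month 7)
Q1: Jan-Mar, Q2: Apr-Jun, Q3: Jul-Sep, Q4: Oct-Dec

Q3


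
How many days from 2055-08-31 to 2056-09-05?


From 2055-08-31 to 2056-09-05
2055-08-31: days before August = 31 + 28 + 31 + 30 + 31 + 30 + 31 = 212 (2055 is not a leap year); day of year = 212 + 31 = 243
2056-09-05: days before September = 31 + 29 + 31 + 30 + 31 + 30 + 31 + 31 = 244 (2056 is a leap year); day of year = 244 + 5 = 249
Rest of 2055: 365 - 243 = 122
Total = 122 + 249 = 371

371 days


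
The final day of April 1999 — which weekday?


April 1999 has 30 days
Anchor: Jan 1, 1999. With p = 1999 - 1 = 1998: (p + p//4 - p//100 + p//400) mod 7 = (1998 + 499 - 19 + 4) mod 7 = 2482 mod 7 = 4 -> Friday (Mon=0 ... Sun=6)
Days before April (Jan-Mar): 90; April 1 index = (4 + 90) mod 7 = 3 -> Thursday
Last day offset: 30 - 1 = 29 days
Weekday index = (3 + 29) mod 7 = 4

Friday, April 30


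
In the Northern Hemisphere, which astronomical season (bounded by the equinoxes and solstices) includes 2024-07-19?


Date: July 19
Astronomical Summer (approx.; exact equinox/solstice day varies by year): June 21 to September 21
July 19 falls within the Summer window

Summer


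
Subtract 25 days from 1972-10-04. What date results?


Start: 1972-10-04, subtract 25 days
Back 4 days from October 4 reaches September 30, 1972 -> 21 left
September 1972: 30 - 21 = 9 -> lands on September 9

Result: 1972-09-09


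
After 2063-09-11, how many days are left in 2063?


Day of year: 254 of 365
Remaining = 365 - 254

111 days


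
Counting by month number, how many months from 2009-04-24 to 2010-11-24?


From April 2009 to November 2010
1 year * 12 = 12 months, plus 7 months = 19

19 months


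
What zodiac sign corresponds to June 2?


Date: June 2
Conventional tropical zodiac dates: Gemini from May 21 onward; Cancer starts June 21
June 2 falls within the Gemini range

Gemini


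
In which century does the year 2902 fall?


Century = (year - 1) // 100 + 1
= (2902 - 1) // 100 + 1
= 2901 // 100 + 1
= 29 + 1

30th century


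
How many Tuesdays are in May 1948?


May 1948 has 31 days
Anchor: Jan 1, 1948. With p = 1948 - 1 = 1947: (p + p//4 - p//100 + p//400) mod 7 = (1947 + 486 - 19 + 4) mod 7 = 2418 mod 7 = 3 -> Thursday (Mon=0 ... Sun=6)
Days before May (Jan-Apr): 121; May 1 index = (3 + 121) mod 7 = 5 -> Saturday
First Tuesday is May 4
Tuesdays: 4, 11, 18, 25

4 Tuesdays


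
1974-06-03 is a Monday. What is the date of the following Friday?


Current: Monday
Target: Friday
Days ahead: 4

Next Friday: 1974-06-07


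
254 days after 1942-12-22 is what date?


Start: 1942-12-22, add 254 days
December 1942 has 31 days: 31 - 22 = 9 days to December 31 -> 245 left
January 1943 has 31 days -> 214 left
February 1943 has 28 days -> 186 left
March 1943 has 31 days -> 155 left
April 1943 has 30 days -> 125 left
May 1943 has 31 days -> 94 left
June 1943 has 30 days -> 64 left
July 1943 has 31 days -> 33 left
August 1943 has 31 days -> 2 left
September 1943: 2 <= 30 -> lands on September 2

Result: 1943-09-02


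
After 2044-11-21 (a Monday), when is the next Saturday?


Current: Monday
Target: Saturday
Days ahead: 5

Next Saturday: 2044-11-26


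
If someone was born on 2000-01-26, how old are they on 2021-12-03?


Birth: 2000-01-26
Reference: 2021-12-03
Year difference: 2021 - 2000 = 21

21 years old


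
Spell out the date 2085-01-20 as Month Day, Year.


ISO 2085-01-20 parses as year=2085, month=01, day=20
Month 1 -> January

January 20, 2085


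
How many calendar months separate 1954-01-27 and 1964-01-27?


From January 1954 to January 1964
10 years * 12 = 120 months = 120

120 months


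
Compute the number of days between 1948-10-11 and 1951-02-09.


From 1948-10-11 to 1951-02-09
1948-10-11: days before October = 31 + 29 + 31 + 30 + 31 + 30 + 31 + 31 + 30 = 274 (1948 is a leap year); day of year = 274 + 11 = 285
1951-02-09: days before February = 31; day of year = 31 + 9 = 40
Rest of 1948: 366 - 285 = 81
Full years 1949 (365), 1950 (365): 730
Total = 81 + 730 + 40 = 851

851 days


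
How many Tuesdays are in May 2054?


May 2054 has 31 days
Anchor: Jan 1, 2054. With p = 2054 - 1 = 2053: (p + p//4 - p//100 + p//400) mod 7 = (2053 + 513 - 20 + 5) mod 7 = 2551 mod 7 = 3 -> Thursday (Mon=0 ... Sun=6)
Days before May (Jan-Apr): 120; May 1 index = (3 + 120) mod 7 = 4 -> Friday
First Tuesday is May 5
Tuesdays: 5, 12, 19, 26

4 Tuesdays


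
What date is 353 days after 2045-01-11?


Start: 2045-01-11, add 353 days
January 2045 has 31 days: 31 - 11 = 20 days to January 31 -> 333 left
February 2045 has 28 days -> 305 left
March 2045 has 31 days -> 274 left
April 2045 has 30 days -> 244 left
May 2045 has 31 days -> 213 left
June 2045 has 30 days -> 183 left
July 2045 has 31 days -> 152 left
August 2045 has 31 days -> 121 left
September 2045 has 30 days -> 91 left
October 2045 has 31 days -> 60 left
November 2045 has 30 days -> 30 left
December 2045: 30 <= 31 -> lands on December 30

Result: 2045-12-30


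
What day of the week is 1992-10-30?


Date: October 30, 1992
Anchor: Jan 1, 1992. With p = 1992 - 1 = 1991: (p + p//4 - p//100 + p//400) mod 7 = (1991 + 497 - 19 + 4) mod 7 = 2473 mod 7 = 2 -> Wednesday (Mon=0 ... Sun=6)
Days before October (Jan-Sep): 274; offset = 274 + 30 - 1 = 303
Weekday index = (2 + 303) mod 7 = 4

Day of the week: Friday


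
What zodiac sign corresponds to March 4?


Date: March 4
Conventional tropical zodiac dates: Pisces from February 19 onward; Aries starts March 21
March 4 falls within the Pisces range

Pisces


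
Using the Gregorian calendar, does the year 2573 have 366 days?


Gregorian leap year rule: divisible by 4, but not by 100, unless also by 400.
2573 is not divisible by 4 -> not a leap year

No


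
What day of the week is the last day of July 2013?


July 2013 has 31 days
Anchor: Jan 1, 2013. With p = 2013 - 1 = 2012: (p + p//4 - p//100 + p//400) mod 7 = (2012 + 503 - 20 + 5) mod 7 = 2500 mod 7 = 1 -> Tuesday (Mon=0 ... Sun=6)
Days before July (Jan-Jun): 181; July 1 index = (1 + 181) mod 7 = 0 -> Monday
Last day offset: 31 - 1 = 30 days
Weekday index = (0 + 30) mod 7 = 2

Wednesday, July 31


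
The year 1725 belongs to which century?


Century = (year - 1) // 100 + 1
= (1725 - 1) // 100 + 1
= 1724 // 100 + 1
= 17 + 1

18th century


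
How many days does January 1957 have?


January 1957

31 days


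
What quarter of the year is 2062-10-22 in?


Month: October (month 10)
Q1: Jan-Mar, Q2: Apr-Jun, Q3: Jul-Sep, Q4: Oct-Dec

Q4


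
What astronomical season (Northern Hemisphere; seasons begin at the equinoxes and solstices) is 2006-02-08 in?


Date: February 8
Astronomical Winter (approx.; exact equinox/solstice day varies by year): December 21 to March 19
February 8 falls within the Winter window

Winter


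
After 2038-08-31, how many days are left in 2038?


Day of year: 243 of 365
Remaining = 365 - 243

122 days


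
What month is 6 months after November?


November is month 11
11 + 6 = 17; wrap: 17 - 12 = 5

May


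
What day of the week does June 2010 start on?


Target: June 1, 2010
Anchor: Jan 1, 2010. With p = 2010 - 1 = 2009: (p + p//4 - p//100 + p//400) mod 7 = (2009 + 502 - 20 + 5) mod 7 = 2496 mod 7 = 4 -> Friday (Mon=0 ... Sun=6)
Days before June (Jan-May): 151 days
Weekday index = (4 + 151) mod 7 = 1

Tuesday


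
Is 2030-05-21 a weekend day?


Anchor: Jan 1, 2030. With p = 2030 - 1 = 2029: (p + p//4 - p//100 + p//400) mod 7 = (2029 + 507 - 20 + 5) mod 7 = 2521 mod 7 = 1 -> Tuesday (Mon=0 ... Sun=6)
Day of year: 141; offset = 140
Weekday index = (1 + 140) mod 7 = 1 -> Tuesday
Weekend days: Saturday, Sunday

No


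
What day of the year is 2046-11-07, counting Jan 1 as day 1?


Date: November 7, 2046
Days in months 1 through 10: 304
Plus 7 days in November

Day of year: 311


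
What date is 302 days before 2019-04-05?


Start: 2019-04-05, subtract 302 days
Back 5 days from April 5 reaches March 31, 2019 -> 297 left
March 2019 has 31 days -> back to February 28, 2019 -> 266 left
February 2019 has 28 days -> back to January 31, 2019 -> 238 left
January 2019 has 31 days -> back to December 31, 2018 -> 207 left
December 2018 has 31 days -> back to November 30, 2018 -> 176 left
November 2018 has 30 days -> back to October 31, 2018 -> 146 left
October 2018 has 31 days -> back to September 30, 2018 -> 115 left
September 2018 has 30 days -> back to August 31, 2018 -> 85 left
August 2018 has 31 days -> back to July 31, 2018 -> 54 left
July 2018 has 31 days -> back to June 30, 2018 -> 23 left
June 2018: 30 - 23 = 7 -> lands on June 7

Result: 2018-06-07


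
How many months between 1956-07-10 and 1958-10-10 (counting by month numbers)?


From July 1956 to October 1958
2 years * 12 = 24 months, plus 3 months = 27

27 months


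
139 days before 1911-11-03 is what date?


Start: 1911-11-03, subtract 139 days
Back 3 days from November 3 reaches October 31, 1911 -> 136 left
October 1911 has 31 days -> back to September 30, 1911 -> 105 left
September 1911 has 30 days -> back to August 31, 1911 -> 75 left
August 1911 has 31 days -> back to July 31, 1911 -> 44 left
July 1911 has 31 days -> back to June 30, 1911 -> 13 left
June 1911: 30 - 13 = 17 -> lands on June 17

Result: 1911-06-17


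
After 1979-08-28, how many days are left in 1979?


Day of year: 240 of 365
Remaining = 365 - 240

125 days


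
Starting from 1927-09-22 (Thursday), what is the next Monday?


Current: Thursday
Target: Monday
Days ahead: 4

Next Monday: 1927-09-26


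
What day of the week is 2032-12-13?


Date: December 13, 2032
Anchor: Jan 1, 2032. With p = 2032 - 1 = 2031: (p + p//4 - p//100 + p//400) mod 7 = (2031 + 507 - 20 + 5) mod 7 = 2523 mod 7 = 3 -> Thursday (Mon=0 ... Sun=6)
Days before December (Jan-Nov): 335; offset = 335 + 13 - 1 = 347
Weekday index = (3 + 347) mod 7 = 0

Day of the week: Monday


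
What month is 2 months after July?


July is month 7
7 + 2 = 9

September


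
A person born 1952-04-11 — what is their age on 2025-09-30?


Birth: 1952-04-11
Reference: 2025-09-30
Year difference: 2025 - 1952 = 73

73 years old


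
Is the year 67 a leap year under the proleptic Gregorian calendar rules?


Gregorian leap year rule: divisible by 4, but not by 100, unless also by 400.
67 is not divisible by 4 -> not a leap year

No


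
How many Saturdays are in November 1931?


November 1931 has 30 days
Anchor: Jan 1, 1931. With p = 1931 - 1 = 1930: (p + p//4 - p//100 + p//400) mod 7 = (1930 + 482 - 19 + 4) mod 7 = 2397 mod 7 = 3 -> Thursday (Mon=0 ... Sun=6)
Days before November (Jan-Oct): 304; November 1 index = (3 + 304) mod 7 = 6 -> Sunday
First Saturday is November 7
Saturdays: 7, 14, 21, 28

4 Saturdays


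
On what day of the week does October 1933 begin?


Target: October 1, 1933
Anchor: Jan 1, 1933. With p = 1933 - 1 = 1932: (p + p//4 - p//100 + p//400) mod 7 = (1932 + 483 - 19 + 4) mod 7 = 2400 mod 7 = 6 -> Sunday (Mon=0 ... Sun=6)
Days before October (Jan-Sep): 273 days
Weekday index = (6 + 273) mod 7 = 6

Sunday


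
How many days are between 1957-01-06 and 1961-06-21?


From 1957-01-06 to 1961-06-21
1957-01-06: day of year = 6
1961-06-21: days before June = 31 + 28 + 31 + 30 + 31 = 151 (1961 is not a leap year); day of year = 151 + 21 = 172
Rest of 1957: 365 - 6 = 359
Full years 1958 (365), 1959 (365), 1960 (366): 1096
Total = 359 + 1096 + 172 = 1627

1627 days


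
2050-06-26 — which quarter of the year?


Month: June (month 6)
Q1: Jan-Mar, Q2: Apr-Jun, Q3: Jul-Sep, Q4: Oct-Dec

Q2


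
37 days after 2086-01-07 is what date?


Start: 2086-01-07, add 37 days
January 2086 has 31 days: 31 - 7 = 24 days to January 31 -> 13 left
February 2086: 13 <= 28 -> lands on February 13

Result: 2086-02-13


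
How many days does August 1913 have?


August 1913

31 days


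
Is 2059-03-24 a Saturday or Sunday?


Anchor: Jan 1, 2059. With p = 2059 - 1 = 2058: (p + p//4 - p//100 + p//400) mod 7 = (2058 + 514 - 20 + 5) mod 7 = 2557 mod 7 = 2 -> Wednesday (Mon=0 ... Sun=6)
Day of year: 83; offset = 82
Weekday index = (2 + 82) mod 7 = 0 -> Monday
Weekend days: Saturday, Sunday

No


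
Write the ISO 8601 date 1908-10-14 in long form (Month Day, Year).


ISO 1908-10-14 parses as year=1908, month=10, day=14
Month 10 -> October

October 14, 1908


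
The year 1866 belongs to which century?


Century = (year - 1) // 100 + 1
= (1866 - 1) // 100 + 1
= 1865 // 100 + 1
= 18 + 1

19th century


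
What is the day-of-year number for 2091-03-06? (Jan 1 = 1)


Date: March 6, 2091
Days in months 1 through 2: 59
Plus 6 days in March

Day of year: 65


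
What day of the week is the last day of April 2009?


April 2009 has 30 days
Anchor: Jan 1, 2009. With p = 2009 - 1 = 2008: (p + p//4 - p//100 + p//400) mod 7 = (2008 + 502 - 20 + 5) mod 7 = 2495 mod 7 = 3 -> Thursday (Mon=0 ... Sun=6)
Days before April (Jan-Mar): 90; April 1 index = (3 + 90) mod 7 = 2 -> Wednesday
Last day offset: 30 - 1 = 29 days
Weekday index = (2 + 29) mod 7 = 3

Thursday, April 30


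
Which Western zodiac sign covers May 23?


Date: May 23
Conventional tropical zodiac dates: Gemini from May 21 onward; Cancer starts June 21
May 23 falls within the Gemini range

Gemini


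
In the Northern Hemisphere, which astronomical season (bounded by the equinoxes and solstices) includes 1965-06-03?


Date: June 3
Astronomical Spring (approx.; exact equinox/solstice day varies by year): March 20 to June 20
June 3 falls within the Spring window

Spring


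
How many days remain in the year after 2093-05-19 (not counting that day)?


Day of year: 139 of 365
Remaining = 365 - 139

226 days


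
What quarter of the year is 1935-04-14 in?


Month: April (month 4)
Q1: Jan-Mar, Q2: Apr-Jun, Q3: Jul-Sep, Q4: Oct-Dec

Q2


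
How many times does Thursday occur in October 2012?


October 2012 has 31 days
Anchor: Jan 1, 2012. With p = 2012 - 1 = 2011: (p + p//4 - p//100 + p//400) mod 7 = (2011 + 502 - 20 + 5) mod 7 = 2498 mod 7 = 6 -> Sunday (Mon=0 ... Sun=6)
Days before October (Jan-Sep): 274; October 1 index = (6 + 274) mod 7 = 0 -> Monday
First Thursday is October 4
Thursdays: 4, 11, 18, 25

4 Thursdays


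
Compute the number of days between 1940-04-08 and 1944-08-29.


From 1940-04-08 to 1944-08-29
1940-04-08: days before April = 31 + 29 + 31 = 91 (1940 is a leap year); day of year = 91 + 8 = 99
1944-08-29: days before August = 31 + 29 + 31 + 30 + 31 + 30 + 31 = 213 (1944 is a leap year); day of year = 213 + 29 = 242
Rest of 1940: 366 - 99 = 267
Full years 1941 (365), 1942 (365), 1943 (365): 1095
Total = 267 + 1095 + 242 = 1604

1604 days


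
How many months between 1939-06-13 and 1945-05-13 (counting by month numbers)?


From June 1939 to May 1945
6 years * 12 = 72 months, minus 1 month = 71

71 months


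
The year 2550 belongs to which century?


Century = (year - 1) // 100 + 1
= (2550 - 1) // 100 + 1
= 2549 // 100 + 1
= 25 + 1

26th century


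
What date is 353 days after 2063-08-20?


Start: 2063-08-20, add 353 days
August 2063 has 31 days: 31 - 20 = 11 days to August 31 -> 342 left
September 2063 has 30 days -> 312 left
October 2063 has 31 days -> 281 left
November 2063 has 30 days -> 251 left
December 2063 has 31 days -> 220 left
January 2064 has 31 days -> 189 left
February 2064 has 29 days -> 160 left
March 2064 has 31 days -> 129 left
April 2064 has 30 days -> 99 left
May 2064 has 31 days -> 68 left
June 2064 has 30 days -> 38 left
July 2064 has 31 days -> 7 left
August 2064: 7 <= 31 -> lands on August 7

Result: 2064-08-07


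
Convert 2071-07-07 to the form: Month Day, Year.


ISO 2071-07-07 parses as year=2071, month=07, day=07
Month 7 -> July

July 7, 2071


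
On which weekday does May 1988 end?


May 1988 has 31 days
Anchor: Jan 1, 1988. With p = 1988 - 1 = 1987: (p + p//4 - p//100 + p//400) mod 7 = (1987 + 496 - 19 + 4) mod 7 = 2468 mod 7 = 4 -> Friday (Mon=0 ... Sun=6)
Days before May (Jan-Apr): 121; May 1 index = (4 + 121) mod 7 = 6 -> Sunday
Last day offset: 31 - 1 = 30 days
Weekday index = (6 + 30) mod 7 = 1

Tuesday, May 31
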